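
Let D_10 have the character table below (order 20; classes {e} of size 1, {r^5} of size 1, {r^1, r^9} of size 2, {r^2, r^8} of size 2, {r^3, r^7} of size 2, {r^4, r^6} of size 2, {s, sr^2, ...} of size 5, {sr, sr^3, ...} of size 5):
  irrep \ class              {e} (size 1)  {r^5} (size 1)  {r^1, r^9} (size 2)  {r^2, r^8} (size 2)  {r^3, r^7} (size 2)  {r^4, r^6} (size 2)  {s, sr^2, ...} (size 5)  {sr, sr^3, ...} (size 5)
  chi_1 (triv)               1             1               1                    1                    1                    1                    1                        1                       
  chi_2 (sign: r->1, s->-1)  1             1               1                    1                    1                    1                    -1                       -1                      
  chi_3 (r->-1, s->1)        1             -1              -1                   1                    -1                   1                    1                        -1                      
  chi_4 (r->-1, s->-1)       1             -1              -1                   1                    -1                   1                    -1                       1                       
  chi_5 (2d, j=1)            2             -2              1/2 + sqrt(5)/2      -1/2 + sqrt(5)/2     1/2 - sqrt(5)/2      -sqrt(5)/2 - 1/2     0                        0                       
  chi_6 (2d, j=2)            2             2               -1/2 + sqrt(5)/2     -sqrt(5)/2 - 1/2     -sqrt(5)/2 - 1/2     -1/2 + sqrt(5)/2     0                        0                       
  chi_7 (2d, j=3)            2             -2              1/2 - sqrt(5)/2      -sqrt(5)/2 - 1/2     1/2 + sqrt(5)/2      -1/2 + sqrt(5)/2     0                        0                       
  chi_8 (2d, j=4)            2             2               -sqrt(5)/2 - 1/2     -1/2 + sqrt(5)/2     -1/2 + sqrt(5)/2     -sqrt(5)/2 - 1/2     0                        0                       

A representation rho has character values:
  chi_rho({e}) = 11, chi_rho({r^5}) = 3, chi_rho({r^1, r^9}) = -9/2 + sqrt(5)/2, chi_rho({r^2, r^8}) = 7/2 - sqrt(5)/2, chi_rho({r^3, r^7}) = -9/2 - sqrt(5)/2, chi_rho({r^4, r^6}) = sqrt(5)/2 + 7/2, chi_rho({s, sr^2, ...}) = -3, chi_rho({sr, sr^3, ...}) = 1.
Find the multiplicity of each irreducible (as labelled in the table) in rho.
Multiplicities: chi_1: 0, chi_2: 1, chi_3: 1, chi_4: 3, chi_5: 0, chi_6: 2, chi_7: 0, chi_8: 1.

Reasoning: Use <chi_rho, chi> = (1/|G|) sum_C |C| * chi_rho(C) * conj(chi(C)) with |G| = 20 for each irreducible chi in the table:
  <chi_rho, chi_1> = (1/20)[1*(11)*conj(1) + 1*(3)*conj(1) + 2*(-9/2 + sqrt(5)/2)*conj(1) + 2*(7/2 - sqrt(5)/2)*conj(1) + 2*(-9/2 - sqrt(5)/2)*conj(1) + 2*(sqrt(5)/2 + 7/2)*conj(1) + 5*(-3)*conj(1) + 5*(1)*conj(1)]
      = (1/20)[(11) + (3) + (-9 + sqrt(5)) + (7 - sqrt(5)) + (-9 - sqrt(5)) + (sqrt(5) + 7) + (-15) + (5)] = 0/20 = 0
  <chi_rho, chi_2> = (1/20)[1*(11)*conj(1) + 1*(3)*conj(1) + 2*(-9/2 + sqrt(5)/2)*conj(1) + 2*(7/2 - sqrt(5)/2)*conj(1) + 2*(-9/2 - sqrt(5)/2)*conj(1) + 2*(sqrt(5)/2 + 7/2)*conj(1) + 5*(-3)*conj(-1) + 5*(1)*conj(-1)]
      = (1/20)[(11) + (3) + (-9 + sqrt(5)) + (7 - sqrt(5)) + (-9 - sqrt(5)) + (sqrt(5) + 7) + (15) + (-5)] = 20/20 = 1
  <chi_rho, chi_3> = (1/20)[1*(11)*conj(1) + 1*(3)*conj(-1) + 2*(-9/2 + sqrt(5)/2)*conj(-1) + 2*(7/2 - sqrt(5)/2)*conj(1) + 2*(-9/2 - sqrt(5)/2)*conj(-1) + 2*(sqrt(5)/2 + 7/2)*conj(1) + 5*(-3)*conj(1) + 5*(1)*conj(-1)]
      = (1/20)[(11) + (-3) + (9 - sqrt(5)) + (7 - sqrt(5)) + (sqrt(5) + 9) + (sqrt(5) + 7) + (-15) + (-5)] = 20/20 = 1
  <chi_rho, chi_4> = (1/20)[1*(11)*conj(1) + 1*(3)*conj(-1) + 2*(-9/2 + sqrt(5)/2)*conj(-1) + 2*(7/2 - sqrt(5)/2)*conj(1) + 2*(-9/2 - sqrt(5)/2)*conj(-1) + 2*(sqrt(5)/2 + 7/2)*conj(1) + 5*(-3)*conj(-1) + 5*(1)*conj(1)]
      = (1/20)[(11) + (-3) + (9 - sqrt(5)) + (7 - sqrt(5)) + (sqrt(5) + 9) + (sqrt(5) + 7) + (15) + (5)] = 60/20 = 3
  <chi_rho, chi_5> = (1/20)[1*(11)*conj(2) + 1*(3)*conj(-2) + 2*(-9/2 + sqrt(5)/2)*conj(1/2 + sqrt(5)/2) + 2*(7/2 - sqrt(5)/2)*conj(-1/2 + sqrt(5)/2) + 2*(-9/2 - sqrt(5)/2)*conj(1/2 - sqrt(5)/2) + 2*(sqrt(5)/2 + 7/2)*conj(-sqrt(5)/2 - 1/2) + 5*(-3)*conj(0) + 5*(1)*conj(0)]
      = (1/20)[(22) + (-6) + (-4*sqrt(5) - 2) + (-6 + 4*sqrt(5)) + (-2 + 4*sqrt(5)) + (-4*sqrt(5) - 6) + (0) + (0)] = 0/20 = 0
  <chi_rho, chi_6> = (1/20)[1*(11)*conj(2) + 1*(3)*conj(2) + 2*(-9/2 + sqrt(5)/2)*conj(-1/2 + sqrt(5)/2) + 2*(7/2 - sqrt(5)/2)*conj(-sqrt(5)/2 - 1/2) + 2*(-9/2 - sqrt(5)/2)*conj(-sqrt(5)/2 - 1/2) + 2*(sqrt(5)/2 + 7/2)*conj(-1/2 + sqrt(5)/2) + 5*(-3)*conj(0) + 5*(1)*conj(0)]
      = (1/20)[(22) + (6) + (7 - 5*sqrt(5)) + (-3*sqrt(5) - 1) + (7 + 5*sqrt(5)) + (-1 + 3*sqrt(5)) + (0) + (0)] = 40/20 = 2
  <chi_rho, chi_7> = (1/20)[1*(11)*conj(2) + 1*(3)*conj(-2) + 2*(-9/2 + sqrt(5)/2)*conj(1/2 - sqrt(5)/2) + 2*(7/2 - sqrt(5)/2)*conj(-sqrt(5)/2 - 1/2) + 2*(-9/2 - sqrt(5)/2)*conj(1/2 + sqrt(5)/2) + 2*(sqrt(5)/2 + 7/2)*conj(-1/2 + sqrt(5)/2) + 5*(-3)*conj(0) + 5*(1)*conj(0)]
      = (1/20)[(22) + (-6) + (-7 + 5*sqrt(5)) + (-3*sqrt(5) - 1) + (-5*sqrt(5) - 7) + (-1 + 3*sqrt(5)) + (0) + (0)] = 0/20 = 0
  <chi_rho, chi_8> = (1/20)[1*(11)*conj(2) + 1*(3)*conj(2) + 2*(-9/2 + sqrt(5)/2)*conj(-sqrt(5)/2 - 1/2) + 2*(7/2 - sqrt(5)/2)*conj(-1/2 + sqrt(5)/2) + 2*(-9/2 - sqrt(5)/2)*conj(-1/2 + sqrt(5)/2) + 2*(sqrt(5)/2 + 7/2)*conj(-sqrt(5)/2 - 1/2) + 5*(-3)*conj(0) + 5*(1)*conj(0)]
      = (1/20)[(22) + (6) + (2 + 4*sqrt(5)) + (-6 + 4*sqrt(5)) + (2 - 4*sqrt(5)) + (-4*sqrt(5) - 6) + (0) + (0)] = 20/20 = 1
Dimension check: dim(rho) = sum (mult * dim) = 0*1 + 1*1 + 1*1 + 3*1 + 0*2 + 2*2 + 0*2 + 1*2 = 11 = chi_rho(e) = 11.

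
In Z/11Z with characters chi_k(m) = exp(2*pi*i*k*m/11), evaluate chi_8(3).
chi_8(3) = zeta_11^24 = exp(4*I*pi/11)

Solution. chi_8(3) = zeta_11^(8*3) = zeta_11^24. Since zeta_11^11 = 1, this equals zeta_11^2 = exp(2*pi*i*2/11) = exp(4*I*pi/11).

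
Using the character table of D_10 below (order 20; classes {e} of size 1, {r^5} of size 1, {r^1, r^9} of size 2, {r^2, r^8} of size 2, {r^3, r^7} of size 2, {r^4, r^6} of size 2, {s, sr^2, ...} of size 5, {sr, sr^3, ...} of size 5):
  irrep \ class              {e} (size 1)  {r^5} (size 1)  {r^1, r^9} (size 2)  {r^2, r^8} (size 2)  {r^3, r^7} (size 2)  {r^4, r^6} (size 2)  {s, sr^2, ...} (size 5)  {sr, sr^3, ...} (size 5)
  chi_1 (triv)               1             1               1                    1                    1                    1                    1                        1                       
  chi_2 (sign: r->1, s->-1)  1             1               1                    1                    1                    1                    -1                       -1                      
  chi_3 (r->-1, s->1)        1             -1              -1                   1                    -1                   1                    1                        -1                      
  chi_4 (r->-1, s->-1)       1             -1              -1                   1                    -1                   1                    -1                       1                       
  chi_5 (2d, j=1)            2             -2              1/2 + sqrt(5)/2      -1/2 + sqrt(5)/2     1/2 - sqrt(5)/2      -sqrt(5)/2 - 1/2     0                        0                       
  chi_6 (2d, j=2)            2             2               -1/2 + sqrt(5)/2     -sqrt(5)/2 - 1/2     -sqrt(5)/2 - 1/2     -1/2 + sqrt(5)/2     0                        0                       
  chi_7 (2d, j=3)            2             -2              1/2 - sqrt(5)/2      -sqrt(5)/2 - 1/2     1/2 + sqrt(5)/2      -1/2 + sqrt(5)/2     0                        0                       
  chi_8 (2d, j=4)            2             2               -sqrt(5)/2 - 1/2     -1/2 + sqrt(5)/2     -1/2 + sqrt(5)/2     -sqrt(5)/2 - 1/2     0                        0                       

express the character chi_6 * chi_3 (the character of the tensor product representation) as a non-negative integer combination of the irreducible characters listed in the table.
chi_6 tensor chi_3 = chi_7 (all other irreducibles have multiplicity 0).

Explanation: The character of a tensor product is the pointwise product (chi_6 * chi_3)(C) = chi_6(C) * chi_3(C):
  {e}: (2)*(1), {r^5}: (2)*(-1), {r^1, r^9}: (-1/2 + sqrt(5)/2)*(-1), {r^2, r^8}: (-sqrt(5)/2 - 1/2)*(1), {r^3, r^7}: (-sqrt(5)/2 - 1/2)*(-1), {r^4, r^6}: (-1/2 + sqrt(5)/2)*(1), {s, sr^2, ...}: (0)*(1), {sr, sr^3, ...}: (0)*(-1)
so (chi_6 * chi_3) takes values
  {e} -> 2, {r^5} -> -2, {r^1, r^9} -> 1/2 - sqrt(5)/2, {r^2, r^8} -> -sqrt(5)/2 - 1/2, {r^3, r^7} -> 1/2 + sqrt(5)/2, {r^4, r^6} -> -1/2 + sqrt(5)/2, {s, sr^2, ...} -> 0, {sr, sr^3, ...} -> 0.
Now take the inner product of this character with each irreducible chi from the table, <chi_6*chi_3, chi> = (1/20) sum_C |C| (chi_6*chi_3)(C) conj(chi(C)):
  <chi_6*chi_3, chi_1> = (1/20)[1*(2)*conj(1) + 1*(-2)*conj(1) + 2*(1/2 - sqrt(5)/2)*conj(1) + 2*(-sqrt(5)/2 - 1/2)*conj(1) + 2*(1/2 + sqrt(5)/2)*conj(1) + 2*(-1/2 + sqrt(5)/2)*conj(1) + 5*(0)*conj(1) + 5*(0)*conj(1)]
      = (1/20)[(2) + (-2) + (1 - sqrt(5)) + (-sqrt(5) - 1) + (1 + sqrt(5)) + (-1 + sqrt(5)) + (0) + (0)] = 0/20 = 0
  <chi_6*chi_3, chi_2> = (1/20)[1*(2)*conj(1) + 1*(-2)*conj(1) + 2*(1/2 - sqrt(5)/2)*conj(1) + 2*(-sqrt(5)/2 - 1/2)*conj(1) + 2*(1/2 + sqrt(5)/2)*conj(1) + 2*(-1/2 + sqrt(5)/2)*conj(1) + 5*(0)*conj(-1) + 5*(0)*conj(-1)]
      = (1/20)[(2) + (-2) + (1 - sqrt(5)) + (-sqrt(5) - 1) + (1 + sqrt(5)) + (-1 + sqrt(5)) + (0) + (0)] = 0/20 = 0
  <chi_6*chi_3, chi_3> = (1/20)[1*(2)*conj(1) + 1*(-2)*conj(-1) + 2*(1/2 - sqrt(5)/2)*conj(-1) + 2*(-sqrt(5)/2 - 1/2)*conj(1) + 2*(1/2 + sqrt(5)/2)*conj(-1) + 2*(-1/2 + sqrt(5)/2)*conj(1) + 5*(0)*conj(1) + 5*(0)*conj(-1)]
      = (1/20)[(2) + (2) + (-1 + sqrt(5)) + (-sqrt(5) - 1) + (-sqrt(5) - 1) + (-1 + sqrt(5)) + (0) + (0)] = 0/20 = 0
  <chi_6*chi_3, chi_4> = (1/20)[1*(2)*conj(1) + 1*(-2)*conj(-1) + 2*(1/2 - sqrt(5)/2)*conj(-1) + 2*(-sqrt(5)/2 - 1/2)*conj(1) + 2*(1/2 + sqrt(5)/2)*conj(-1) + 2*(-1/2 + sqrt(5)/2)*conj(1) + 5*(0)*conj(-1) + 5*(0)*conj(1)]
      = (1/20)[(2) + (2) + (-1 + sqrt(5)) + (-sqrt(5) - 1) + (-sqrt(5) - 1) + (-1 + sqrt(5)) + (0) + (0)] = 0/20 = 0
  <chi_6*chi_3, chi_5> = (1/20)[1*(2)*conj(2) + 1*(-2)*conj(-2) + 2*(1/2 - sqrt(5)/2)*conj(1/2 + sqrt(5)/2) + 2*(-sqrt(5)/2 - 1/2)*conj(-1/2 + sqrt(5)/2) + 2*(1/2 + sqrt(5)/2)*conj(1/2 - sqrt(5)/2) + 2*(-1/2 + sqrt(5)/2)*conj(-sqrt(5)/2 - 1/2) + 5*(0)*conj(0) + 5*(0)*conj(0)]
      = (1/20)[(4) + (4) + (-2) + (-2) + (-2) + (-2) + (0) + (0)] = 0/20 = 0
  <chi_6*chi_3, chi_6> = (1/20)[1*(2)*conj(2) + 1*(-2)*conj(2) + 2*(1/2 - sqrt(5)/2)*conj(-1/2 + sqrt(5)/2) + 2*(-sqrt(5)/2 - 1/2)*conj(-sqrt(5)/2 - 1/2) + 2*(1/2 + sqrt(5)/2)*conj(-sqrt(5)/2 - 1/2) + 2*(-1/2 + sqrt(5)/2)*conj(-1/2 + sqrt(5)/2) + 5*(0)*conj(0) + 5*(0)*conj(0)]
      = (1/20)[(4) + (-4) + (-3 + sqrt(5)) + (sqrt(5) + 3) + (-3 - sqrt(5)) + (3 - sqrt(5)) + (0) + (0)] = 0/20 = 0
  <chi_6*chi_3, chi_7> = (1/20)[1*(2)*conj(2) + 1*(-2)*conj(-2) + 2*(1/2 - sqrt(5)/2)*conj(1/2 - sqrt(5)/2) + 2*(-sqrt(5)/2 - 1/2)*conj(-sqrt(5)/2 - 1/2) + 2*(1/2 + sqrt(5)/2)*conj(1/2 + sqrt(5)/2) + 2*(-1/2 + sqrt(5)/2)*conj(-1/2 + sqrt(5)/2) + 5*(0)*conj(0) + 5*(0)*conj(0)]
      = (1/20)[(4) + (4) + (3 - sqrt(5)) + (sqrt(5) + 3) + (sqrt(5) + 3) + (3 - sqrt(5)) + (0) + (0)] = 20/20 = 1
  <chi_6*chi_3, chi_8> = (1/20)[1*(2)*conj(2) + 1*(-2)*conj(2) + 2*(1/2 - sqrt(5)/2)*conj(-sqrt(5)/2 - 1/2) + 2*(-sqrt(5)/2 - 1/2)*conj(-1/2 + sqrt(5)/2) + 2*(1/2 + sqrt(5)/2)*conj(-1/2 + sqrt(5)/2) + 2*(-1/2 + sqrt(5)/2)*conj(-sqrt(5)/2 - 1/2) + 5*(0)*conj(0) + 5*(0)*conj(0)]
      = (1/20)[(4) + (-4) + (2) + (-2) + (2) + (-2) + (0) + (0)] = 0/20 = 0
Hence the multiplicities are chi_7: 1. Dimension check: dim(chi_6)*dim(chi_3) = 2*1 = 2 and sum (mult * dim) = 1*2 = 2.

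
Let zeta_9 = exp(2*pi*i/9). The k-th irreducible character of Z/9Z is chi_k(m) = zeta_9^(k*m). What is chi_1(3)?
chi_1(3) = zeta_9^3 = exp(2*I*pi/3)

Argument: chi_1(3) = zeta_9^(1*3) = zeta_9^3. Since zeta_9^9 = 1, this equals zeta_9^3 = exp(2*pi*i*3/9) = exp(2*I*pi/3).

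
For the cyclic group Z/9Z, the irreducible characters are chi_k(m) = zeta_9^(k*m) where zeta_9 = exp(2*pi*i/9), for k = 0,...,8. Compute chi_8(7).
chi_8(7) = zeta_9^56 = exp(4*I*pi/9)

Solution. chi_8(7) = zeta_9^(8*7) = zeta_9^56. Since zeta_9^9 = 1, this equals zeta_9^2 = exp(2*pi*i*2/9) = exp(4*I*pi/9).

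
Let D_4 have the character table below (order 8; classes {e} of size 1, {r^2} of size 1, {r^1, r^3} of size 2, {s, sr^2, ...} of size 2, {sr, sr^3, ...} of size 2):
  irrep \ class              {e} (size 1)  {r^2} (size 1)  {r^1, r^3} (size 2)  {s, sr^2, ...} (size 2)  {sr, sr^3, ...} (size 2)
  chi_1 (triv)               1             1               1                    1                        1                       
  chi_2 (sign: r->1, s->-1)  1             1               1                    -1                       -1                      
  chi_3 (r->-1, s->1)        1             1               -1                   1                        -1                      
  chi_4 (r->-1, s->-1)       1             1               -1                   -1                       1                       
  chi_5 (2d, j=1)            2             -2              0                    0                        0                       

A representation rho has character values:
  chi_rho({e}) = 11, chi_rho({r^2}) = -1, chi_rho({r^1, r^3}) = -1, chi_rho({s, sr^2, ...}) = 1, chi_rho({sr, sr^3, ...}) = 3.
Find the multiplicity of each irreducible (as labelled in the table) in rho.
Multiplicities: chi_1: 2, chi_2: 0, chi_3: 1, chi_4: 2, chi_5: 3.

Proof sketch: Use <chi_rho, chi> = (1/|G|) sum_C |C| * chi_rho(C) * conj(chi(C)) with |G| = 8 for each irreducible chi in the table:
  <chi_rho, chi_1> = (1/8)[1*(11)*conj(1) + 1*(-1)*conj(1) + 2*(-1)*conj(1) + 2*(1)*conj(1) + 2*(3)*conj(1)]
      = (1/8)[(11) + (-1) + (-2) + (2) + (6)] = 16/8 = 2
  <chi_rho, chi_2> = (1/8)[1*(11)*conj(1) + 1*(-1)*conj(1) + 2*(-1)*conj(1) + 2*(1)*conj(-1) + 2*(3)*conj(-1)]
      = (1/8)[(11) + (-1) + (-2) + (-2) + (-6)] = 0/8 = 0
  <chi_rho, chi_3> = (1/8)[1*(11)*conj(1) + 1*(-1)*conj(1) + 2*(-1)*conj(-1) + 2*(1)*conj(1) + 2*(3)*conj(-1)]
      = (1/8)[(11) + (-1) + (2) + (2) + (-6)] = 8/8 = 1
  <chi_rho, chi_4> = (1/8)[1*(11)*conj(1) + 1*(-1)*conj(1) + 2*(-1)*conj(-1) + 2*(1)*conj(-1) + 2*(3)*conj(1)]
      = (1/8)[(11) + (-1) + (2) + (-2) + (6)] = 16/8 = 2
  <chi_rho, chi_5> = (1/8)[1*(11)*conj(2) + 1*(-1)*conj(-2) + 2*(-1)*conj(0) + 2*(1)*conj(0) + 2*(3)*conj(0)]
      = (1/8)[(22) + (2) + (0) + (0) + (0)] = 24/8 = 3
Dimension check: dim(rho) = sum (mult * dim) = 2*1 + 0*1 + 1*1 + 2*1 + 3*2 = 11 = chi_rho(e) = 11.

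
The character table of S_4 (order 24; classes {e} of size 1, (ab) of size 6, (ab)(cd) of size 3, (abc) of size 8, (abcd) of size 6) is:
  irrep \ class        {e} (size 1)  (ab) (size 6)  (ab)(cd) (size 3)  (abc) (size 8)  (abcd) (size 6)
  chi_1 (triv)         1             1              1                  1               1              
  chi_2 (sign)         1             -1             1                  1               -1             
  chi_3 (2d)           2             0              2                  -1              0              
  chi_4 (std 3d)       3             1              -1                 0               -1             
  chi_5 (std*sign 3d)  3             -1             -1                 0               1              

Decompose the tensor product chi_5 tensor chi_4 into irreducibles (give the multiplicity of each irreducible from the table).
chi_5 tensor chi_4 = chi_2 + chi_3 + chi_4 + chi_5 (all other irreducibles have multiplicity 0).

Derivation: The character of a tensor product is the pointwise product (chi_5 * chi_4)(C) = chi_5(C) * chi_4(C):
  {e}: (3)*(3), (ab): (-1)*(1), (ab)(cd): (-1)*(-1), (abc): (0)*(0), (abcd): (1)*(-1)
so (chi_5 * chi_4) takes values
  {e} -> 9, (ab) -> -1, (ab)(cd) -> 1, (abc) -> 0, (abcd) -> -1.
Now take the inner product of this character with each irreducible chi from the table, <chi_5*chi_4, chi> = (1/24) sum_C |C| (chi_5*chi_4)(C) conj(chi(C)):
  <chi_5*chi_4, chi_1> = (1/24)[1*(9)*conj(1) + 6*(-1)*conj(1) + 3*(1)*conj(1) + 8*(0)*conj(1) + 6*(-1)*conj(1)]
      = (1/24)[(9) + (-6) + (3) + (0) + (-6)] = 0/24 = 0
  <chi_5*chi_4, chi_2> = (1/24)[1*(9)*conj(1) + 6*(-1)*conj(-1) + 3*(1)*conj(1) + 8*(0)*conj(1) + 6*(-1)*conj(-1)]
      = (1/24)[(9) + (6) + (3) + (0) + (6)] = 24/24 = 1
  <chi_5*chi_4, chi_3> = (1/24)[1*(9)*conj(2) + 6*(-1)*conj(0) + 3*(1)*conj(2) + 8*(0)*conj(-1) + 6*(-1)*conj(0)]
      = (1/24)[(18) + (0) + (6) + (0) + (0)] = 24/24 = 1
  <chi_5*chi_4, chi_4> = (1/24)[1*(9)*conj(3) + 6*(-1)*conj(1) + 3*(1)*conj(-1) + 8*(0)*conj(0) + 6*(-1)*conj(-1)]
      = (1/24)[(27) + (-6) + (-3) + (0) + (6)] = 24/24 = 1
  <chi_5*chi_4, chi_5> = (1/24)[1*(9)*conj(3) + 6*(-1)*conj(-1) + 3*(1)*conj(-1) + 8*(0)*conj(0) + 6*(-1)*conj(1)]
      = (1/24)[(27) + (6) + (-3) + (0) + (-6)] = 24/24 = 1
Hence the multiplicities are chi_2: 1, chi_3: 1, chi_4: 1, chi_5: 1. Dimension check: dim(chi_5)*dim(chi_4) = 3*3 = 9 and sum (mult * dim) = 1*1 + 1*2 + 1*3 + 1*3 = 9.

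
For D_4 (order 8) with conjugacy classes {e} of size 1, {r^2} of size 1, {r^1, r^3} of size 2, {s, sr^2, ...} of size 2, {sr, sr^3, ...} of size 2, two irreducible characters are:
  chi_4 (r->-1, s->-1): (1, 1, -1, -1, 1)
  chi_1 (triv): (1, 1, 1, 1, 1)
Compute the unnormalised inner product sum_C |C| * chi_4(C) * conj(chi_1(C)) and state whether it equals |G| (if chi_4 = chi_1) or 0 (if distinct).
Sum = 0; so <chi_4, chi_1> = 0 (distinct irreducibles are orthogonal).

Derivation: Compute term by term over conjugacy classes (|C| * chi_4(C) * conj(chi_1(C))):
  1*(1)*conj(1) + 1*(1)*conj(1) + 2*(-1)*conj(1) + 2*(-1)*conj(1) + 2*(1)*conj(1)
  = (1) + (1) + (-2) + (-2) + (2)
  = 0.
Dividing by |G| = 8 gives 0/8 = 0, matching the row-orthogonality relation <chi_4, chi_1> = [chi_4 = chi_1].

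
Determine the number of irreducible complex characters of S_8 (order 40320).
22

Derivation: The number of irreducible complex representations of a finite group equals its number of conjugacy classes. Conjugacy classes in S_8 correspond to cycle types, i.e. partitions of 8; there are p(8) = 22 of them, so S_8 (order 40320) has exactly 22 irreducible complex representations.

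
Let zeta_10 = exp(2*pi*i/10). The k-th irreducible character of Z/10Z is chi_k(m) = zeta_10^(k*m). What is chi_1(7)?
chi_1(7) = zeta_10^7 = exp(-3*I*pi/5)

Proof sketch: chi_1(7) = zeta_10^(1*7) = zeta_10^7. Since zeta_10^10 = 1, this equals zeta_10^7 = exp(2*pi*i*7/10) = exp(-3*I*pi/5).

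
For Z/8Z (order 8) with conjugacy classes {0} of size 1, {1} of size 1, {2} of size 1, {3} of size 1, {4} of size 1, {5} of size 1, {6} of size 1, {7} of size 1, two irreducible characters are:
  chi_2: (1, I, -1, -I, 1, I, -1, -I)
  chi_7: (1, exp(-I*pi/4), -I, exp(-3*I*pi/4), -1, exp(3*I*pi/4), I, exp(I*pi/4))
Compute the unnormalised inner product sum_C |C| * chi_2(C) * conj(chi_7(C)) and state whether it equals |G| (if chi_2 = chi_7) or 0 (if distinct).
Sum = 0; so <chi_2, chi_7> = 0 (distinct irreducibles are orthogonal).

Proof sketch: Compute term by term over conjugacy classes (|C| * chi_2(C) * conj(chi_7(C))):
  1*(1)*conj(1) + 1*(I)*conj(exp(-I*pi/4)) + 1*(-1)*conj(-I) + 1*(-I)*conj(exp(-3*I*pi/4)) + 1*(1)*conj(-1) + 1*(I)*conj(exp(3*I*pi/4)) + 1*(-1)*conj(I) + 1*(-I)*conj(exp(I*pi/4))
  = (1) + (exp(3*I*pi/4)) + (-I) + (-exp(-3*I*pi/4)) + (-1) + (exp(-I*pi/4)) + (I) + (-exp(I*pi/4))
  = 0.
(Exp terms are combined using exp(i*s)*conj(exp(i*t)) = exp(i*(s-t)), and sums of them are collapsed using the identity that for every m > 1 the m distinct m-th roots of unity sum to 0, e.g. 1 + exp(2*I*pi/3) + exp(-2*I*pi/3) = 0.)
Dividing by |G| = 8 gives 0/8 = 0, matching the row-orthogonality relation <chi_2, chi_7> = [chi_2 = chi_7].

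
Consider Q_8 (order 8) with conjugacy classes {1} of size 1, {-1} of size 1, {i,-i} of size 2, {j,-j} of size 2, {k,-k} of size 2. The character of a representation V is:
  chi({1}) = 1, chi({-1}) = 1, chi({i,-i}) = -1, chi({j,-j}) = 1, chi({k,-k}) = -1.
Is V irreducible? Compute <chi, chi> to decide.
Irreducible: <chi, chi> = 1.

Derivation: <chi, chi> = (1/|G|) sum_C |C| * |chi(C)|^2 = (1/8)[1*|1|^2 + 1*|1|^2 + 2*|-1|^2 + 2*|1|^2 + 2*|-1|^2]
  = (1/8)[(1) + (1) + (2) + (2) + (2)] = 8/8 = 1.
A character is irreducible iff <chi, chi> = 1, so this representation is irreducible.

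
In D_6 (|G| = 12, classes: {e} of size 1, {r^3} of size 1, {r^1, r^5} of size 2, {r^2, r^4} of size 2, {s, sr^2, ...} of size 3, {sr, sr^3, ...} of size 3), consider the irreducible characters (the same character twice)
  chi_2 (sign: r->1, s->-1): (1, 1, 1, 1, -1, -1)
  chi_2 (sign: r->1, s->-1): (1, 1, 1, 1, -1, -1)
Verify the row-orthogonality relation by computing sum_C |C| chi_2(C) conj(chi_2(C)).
Sum = 12 = |G| = 12; so <chi_2, chi_2> = 1 (norm-1 confirms irreducibility).

Working: Compute term by term over conjugacy classes (|C| * chi_2(C) * conj(chi_2(C))):
  1*(1)*conj(1) + 1*(1)*conj(1) + 2*(1)*conj(1) + 2*(1)*conj(1) + 3*(-1)*conj(-1) + 3*(-1)*conj(-1)
  = (1) + (1) + (2) + (2) + (3) + (3)
  = 12.
Dividing by |G| = 12 gives 12/12 = 1, matching the row-orthogonality relation <chi_2, chi_2> = [chi_2 = chi_2].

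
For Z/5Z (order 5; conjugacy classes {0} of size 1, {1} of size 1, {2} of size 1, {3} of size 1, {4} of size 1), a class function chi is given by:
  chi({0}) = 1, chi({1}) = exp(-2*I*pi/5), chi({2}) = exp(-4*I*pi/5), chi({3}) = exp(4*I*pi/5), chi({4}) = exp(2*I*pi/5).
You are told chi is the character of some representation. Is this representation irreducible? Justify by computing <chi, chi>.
Irreducible: <chi, chi> = 1.

Explanation: <chi, chi> = (1/|G|) sum_C |C| * |chi(C)|^2 = (1/5)[1*|1|^2 + 1*|exp(-2*I*pi/5)|^2 + 1*|exp(-4*I*pi/5)|^2 + 1*|exp(4*I*pi/5)|^2 + 1*|exp(2*I*pi/5)|^2]
  = (1/5)[(1) + (1) + (1) + (1) + (1)] = 5/5 = 1.
(Exp terms are combined using exp(i*s)*conj(exp(i*t)) = exp(i*(s-t)), and sums of them are collapsed using the identity that for every m > 1 the m distinct m-th roots of unity sum to 0, e.g. 1 + exp(2*I*pi/3) + exp(-2*I*pi/3) = 0.)
A character is irreducible iff <chi, chi> = 1, so this representation is irreducible.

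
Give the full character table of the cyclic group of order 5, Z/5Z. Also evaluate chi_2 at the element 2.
Character table of Z/5Z (irreps indexed chi_0,...,chi_4 with chi_k(m) = zeta_5^(k*m), zeta_5 = exp(2*pi*i/5)):
  irrep \ class  {0} (size 1)  {1} (size 1)    {2} (size 1)    {3} (size 1)    {4} (size 1)  
  chi_0          1             1               1               1               1             
  chi_1          1             exp(2*I*pi/5)   exp(4*I*pi/5)   exp(-4*I*pi/5)  exp(-2*I*pi/5)
  chi_2          1             exp(4*I*pi/5)   exp(-2*I*pi/5)  exp(2*I*pi/5)   exp(-4*I*pi/5)
  chi_3          1             exp(-4*I*pi/5)  exp(2*I*pi/5)   exp(-2*I*pi/5)  exp(4*I*pi/5) 
  chi_4          1             exp(-2*I*pi/5)  exp(-4*I*pi/5)  exp(4*I*pi/5)   exp(2*I*pi/5) 

Spot check: chi_2(2) = zeta_5^(2*2) = zeta_5^4 = exp(-2*I*pi/5).

Reasoning: Z/5Z is abelian, so all 5 irreducible complex representations are 1-dimensional. They are given by chi_k(m) = zeta_5^(k*m) for k = 0,...,4. Row orthogonality: sum_m chi_k(m) conj(chi_l(m)) = 5 * [k = l].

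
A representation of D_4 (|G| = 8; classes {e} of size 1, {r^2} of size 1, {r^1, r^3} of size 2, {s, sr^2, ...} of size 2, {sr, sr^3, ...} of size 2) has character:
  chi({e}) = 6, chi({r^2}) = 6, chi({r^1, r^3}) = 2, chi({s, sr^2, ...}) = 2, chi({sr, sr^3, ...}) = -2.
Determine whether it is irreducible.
Not irreducible (reducible): <chi, chi> = 12 > 1.

Explanation: <chi, chi> = (1/|G|) sum_C |C| * |chi(C)|^2 = (1/8)[1*|6|^2 + 1*|6|^2 + 2*|2|^2 + 2*|2|^2 + 2*|-2|^2]
  = (1/8)[(36) + (36) + (8) + (8) + (8)] = 96/8 = 12.
A character is irreducible iff <chi, chi> = 1, so this representation is reducible.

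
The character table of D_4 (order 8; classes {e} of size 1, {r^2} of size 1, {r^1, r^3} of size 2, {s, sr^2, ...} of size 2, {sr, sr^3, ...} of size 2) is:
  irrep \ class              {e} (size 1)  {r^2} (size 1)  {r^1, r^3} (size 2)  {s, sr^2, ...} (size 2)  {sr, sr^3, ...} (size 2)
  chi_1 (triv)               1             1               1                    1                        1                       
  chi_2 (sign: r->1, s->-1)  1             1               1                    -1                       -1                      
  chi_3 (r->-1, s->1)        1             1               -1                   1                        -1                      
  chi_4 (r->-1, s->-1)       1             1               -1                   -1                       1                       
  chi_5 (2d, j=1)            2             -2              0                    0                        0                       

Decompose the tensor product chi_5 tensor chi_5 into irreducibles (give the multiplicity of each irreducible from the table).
chi_5 tensor chi_5 = chi_1 + chi_2 + chi_3 + chi_4 (all other irreducibles have multiplicity 0).

Why: The character of a tensor product is the pointwise product (chi_5 * chi_5)(C) = chi_5(C) * chi_5(C):
  {e}: (2)*(2), {r^2}: (-2)*(-2), {r^1, r^3}: (0)*(0), {s, sr^2, ...}: (0)*(0), {sr, sr^3, ...}: (0)*(0)
so (chi_5 * chi_5) takes values
  {e} -> 4, {r^2} -> 4, {r^1, r^3} -> 0, {s, sr^2, ...} -> 0, {sr, sr^3, ...} -> 0.
Now take the inner product of this character with each irreducible chi from the table, <chi_5*chi_5, chi> = (1/8) sum_C |C| (chi_5*chi_5)(C) conj(chi(C)):
  <chi_5*chi_5, chi_1> = (1/8)[1*(4)*conj(1) + 1*(4)*conj(1) + 2*(0)*conj(1) + 2*(0)*conj(1) + 2*(0)*conj(1)]
      = (1/8)[(4) + (4) + (0) + (0) + (0)] = 8/8 = 1
  <chi_5*chi_5, chi_2> = (1/8)[1*(4)*conj(1) + 1*(4)*conj(1) + 2*(0)*conj(1) + 2*(0)*conj(-1) + 2*(0)*conj(-1)]
      = (1/8)[(4) + (4) + (0) + (0) + (0)] = 8/8 = 1
  <chi_5*chi_5, chi_3> = (1/8)[1*(4)*conj(1) + 1*(4)*conj(1) + 2*(0)*conj(-1) + 2*(0)*conj(1) + 2*(0)*conj(-1)]
      = (1/8)[(4) + (4) + (0) + (0) + (0)] = 8/8 = 1
  <chi_5*chi_5, chi_4> = (1/8)[1*(4)*conj(1) + 1*(4)*conj(1) + 2*(0)*conj(-1) + 2*(0)*conj(-1) + 2*(0)*conj(1)]
      = (1/8)[(4) + (4) + (0) + (0) + (0)] = 8/8 = 1
  <chi_5*chi_5, chi_5> = (1/8)[1*(4)*conj(2) + 1*(4)*conj(-2) + 2*(0)*conj(0) + 2*(0)*conj(0) + 2*(0)*conj(0)]
      = (1/8)[(8) + (-8) + (0) + (0) + (0)] = 0/8 = 0
Hence the multiplicities are chi_1: 1, chi_2: 1, chi_3: 1, chi_4: 1. Dimension check: dim(chi_5)*dim(chi_5) = 2*2 = 4 and sum (mult * dim) = 1*1 + 1*1 + 1*1 + 1*1 = 4.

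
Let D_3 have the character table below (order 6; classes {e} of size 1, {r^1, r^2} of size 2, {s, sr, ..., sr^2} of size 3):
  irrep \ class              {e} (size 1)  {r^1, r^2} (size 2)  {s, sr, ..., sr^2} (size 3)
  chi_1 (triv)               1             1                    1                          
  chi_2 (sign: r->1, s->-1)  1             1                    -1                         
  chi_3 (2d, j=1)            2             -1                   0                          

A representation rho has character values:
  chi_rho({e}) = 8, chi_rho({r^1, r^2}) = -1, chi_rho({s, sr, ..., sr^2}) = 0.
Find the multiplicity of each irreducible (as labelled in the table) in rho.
Multiplicities: chi_1: 1, chi_2: 1, chi_3: 3.

Working: Use <chi_rho, chi> = (1/|G|) sum_C |C| * chi_rho(C) * conj(chi(C)) with |G| = 6 for each irreducible chi in the table:
  <chi_rho, chi_1> = (1/6)[1*(8)*conj(1) + 2*(-1)*conj(1) + 3*(0)*conj(1)]
      = (1/6)[(8) + (-2) + (0)] = 6/6 = 1
  <chi_rho, chi_2> = (1/6)[1*(8)*conj(1) + 2*(-1)*conj(1) + 3*(0)*conj(-1)]
      = (1/6)[(8) + (-2) + (0)] = 6/6 = 1
  <chi_rho, chi_3> = (1/6)[1*(8)*conj(2) + 2*(-1)*conj(-1) + 3*(0)*conj(0)]
      = (1/6)[(16) + (2) + (0)] = 18/6 = 3
Dimension check: dim(rho) = sum (mult * dim) = 1*1 + 1*1 + 3*2 = 8 = chi_rho(e) = 8.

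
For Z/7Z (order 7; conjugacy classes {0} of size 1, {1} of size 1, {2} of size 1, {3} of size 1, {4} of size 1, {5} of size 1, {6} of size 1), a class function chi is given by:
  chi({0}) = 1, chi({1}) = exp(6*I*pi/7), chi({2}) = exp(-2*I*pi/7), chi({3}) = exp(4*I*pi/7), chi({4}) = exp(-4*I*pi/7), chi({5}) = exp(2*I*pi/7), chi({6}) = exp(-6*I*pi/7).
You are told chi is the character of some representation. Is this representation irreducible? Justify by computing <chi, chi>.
Irreducible: <chi, chi> = 1.

Derivation: <chi, chi> = (1/|G|) sum_C |C| * |chi(C)|^2 = (1/7)[1*|1|^2 + 1*|exp(6*I*pi/7)|^2 + 1*|exp(-2*I*pi/7)|^2 + 1*|exp(4*I*pi/7)|^2 + 1*|exp(-4*I*pi/7)|^2 + 1*|exp(2*I*pi/7)|^2 + 1*|exp(-6*I*pi/7)|^2]
  = (1/7)[(1) + (1) + (1) + (1) + (1) + (1) + (1)] = 7/7 = 1.
(Exp terms are combined using exp(i*s)*conj(exp(i*t)) = exp(i*(s-t)), and sums of them are collapsed using the identity that for every m > 1 the m distinct m-th roots of unity sum to 0, e.g. 1 + exp(2*I*pi/3) + exp(-2*I*pi/3) = 0.)
A character is irreducible iff <chi, chi> = 1, so this representation is irreducible.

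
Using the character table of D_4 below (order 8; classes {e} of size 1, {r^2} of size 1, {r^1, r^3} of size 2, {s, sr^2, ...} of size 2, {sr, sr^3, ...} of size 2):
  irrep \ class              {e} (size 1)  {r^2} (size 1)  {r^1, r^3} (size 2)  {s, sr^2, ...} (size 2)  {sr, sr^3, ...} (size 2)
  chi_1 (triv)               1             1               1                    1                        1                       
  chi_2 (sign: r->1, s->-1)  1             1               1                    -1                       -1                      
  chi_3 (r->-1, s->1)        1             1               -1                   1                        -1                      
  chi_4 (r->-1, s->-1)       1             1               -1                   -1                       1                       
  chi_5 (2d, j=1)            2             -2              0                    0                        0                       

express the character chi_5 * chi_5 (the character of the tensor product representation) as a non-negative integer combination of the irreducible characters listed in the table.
chi_5 tensor chi_5 = chi_1 + chi_2 + chi_3 + chi_4 (all other irreducibles have multiplicity 0).

Explanation: The character of a tensor product is the pointwise product (chi_5 * chi_5)(C) = chi_5(C) * chi_5(C):
  {e}: (2)*(2), {r^2}: (-2)*(-2), {r^1, r^3}: (0)*(0), {s, sr^2, ...}: (0)*(0), {sr, sr^3, ...}: (0)*(0)
so (chi_5 * chi_5) takes values
  {e} -> 4, {r^2} -> 4, {r^1, r^3} -> 0, {s, sr^2, ...} -> 0, {sr, sr^3, ...} -> 0.
Now take the inner product of this character with each irreducible chi from the table, <chi_5*chi_5, chi> = (1/8) sum_C |C| (chi_5*chi_5)(C) conj(chi(C)):
  <chi_5*chi_5, chi_1> = (1/8)[1*(4)*conj(1) + 1*(4)*conj(1) + 2*(0)*conj(1) + 2*(0)*conj(1) + 2*(0)*conj(1)]
      = (1/8)[(4) + (4) + (0) + (0) + (0)] = 8/8 = 1
  <chi_5*chi_5, chi_2> = (1/8)[1*(4)*conj(1) + 1*(4)*conj(1) + 2*(0)*conj(1) + 2*(0)*conj(-1) + 2*(0)*conj(-1)]
      = (1/8)[(4) + (4) + (0) + (0) + (0)] = 8/8 = 1
  <chi_5*chi_5, chi_3> = (1/8)[1*(4)*conj(1) + 1*(4)*conj(1) + 2*(0)*conj(-1) + 2*(0)*conj(1) + 2*(0)*conj(-1)]
      = (1/8)[(4) + (4) + (0) + (0) + (0)] = 8/8 = 1
  <chi_5*chi_5, chi_4> = (1/8)[1*(4)*conj(1) + 1*(4)*conj(1) + 2*(0)*conj(-1) + 2*(0)*conj(-1) + 2*(0)*conj(1)]
      = (1/8)[(4) + (4) + (0) + (0) + (0)] = 8/8 = 1
  <chi_5*chi_5, chi_5> = (1/8)[1*(4)*conj(2) + 1*(4)*conj(-2) + 2*(0)*conj(0) + 2*(0)*conj(0) + 2*(0)*conj(0)]
      = (1/8)[(8) + (-8) + (0) + (0) + (0)] = 0/8 = 0
Hence the multiplicities are chi_1: 1, chi_2: 1, chi_3: 1, chi_4: 1. Dimension check: dim(chi_5)*dim(chi_5) = 2*2 = 4 and sum (mult * dim) = 1*1 + 1*1 + 1*1 + 1*1 = 4.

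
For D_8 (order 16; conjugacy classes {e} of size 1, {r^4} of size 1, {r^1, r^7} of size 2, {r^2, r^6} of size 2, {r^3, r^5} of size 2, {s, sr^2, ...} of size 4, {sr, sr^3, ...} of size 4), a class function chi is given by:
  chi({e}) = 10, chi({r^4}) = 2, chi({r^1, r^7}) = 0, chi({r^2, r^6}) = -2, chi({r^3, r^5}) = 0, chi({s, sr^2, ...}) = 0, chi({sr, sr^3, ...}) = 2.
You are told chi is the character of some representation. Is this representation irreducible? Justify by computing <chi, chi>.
Not irreducible (reducible): <chi, chi> = 8 > 1.

Working: <chi, chi> = (1/|G|) sum_C |C| * |chi(C)|^2 = (1/16)[1*|10|^2 + 1*|2|^2 + 2*|0|^2 + 2*|-2|^2 + 2*|0|^2 + 4*|0|^2 + 4*|2|^2]
  = (1/16)[(100) + (4) + (0) + (8) + (0) + (0) + (16)] = 128/16 = 8.
A character is irreducible iff <chi, chi> = 1, so this representation is reducible.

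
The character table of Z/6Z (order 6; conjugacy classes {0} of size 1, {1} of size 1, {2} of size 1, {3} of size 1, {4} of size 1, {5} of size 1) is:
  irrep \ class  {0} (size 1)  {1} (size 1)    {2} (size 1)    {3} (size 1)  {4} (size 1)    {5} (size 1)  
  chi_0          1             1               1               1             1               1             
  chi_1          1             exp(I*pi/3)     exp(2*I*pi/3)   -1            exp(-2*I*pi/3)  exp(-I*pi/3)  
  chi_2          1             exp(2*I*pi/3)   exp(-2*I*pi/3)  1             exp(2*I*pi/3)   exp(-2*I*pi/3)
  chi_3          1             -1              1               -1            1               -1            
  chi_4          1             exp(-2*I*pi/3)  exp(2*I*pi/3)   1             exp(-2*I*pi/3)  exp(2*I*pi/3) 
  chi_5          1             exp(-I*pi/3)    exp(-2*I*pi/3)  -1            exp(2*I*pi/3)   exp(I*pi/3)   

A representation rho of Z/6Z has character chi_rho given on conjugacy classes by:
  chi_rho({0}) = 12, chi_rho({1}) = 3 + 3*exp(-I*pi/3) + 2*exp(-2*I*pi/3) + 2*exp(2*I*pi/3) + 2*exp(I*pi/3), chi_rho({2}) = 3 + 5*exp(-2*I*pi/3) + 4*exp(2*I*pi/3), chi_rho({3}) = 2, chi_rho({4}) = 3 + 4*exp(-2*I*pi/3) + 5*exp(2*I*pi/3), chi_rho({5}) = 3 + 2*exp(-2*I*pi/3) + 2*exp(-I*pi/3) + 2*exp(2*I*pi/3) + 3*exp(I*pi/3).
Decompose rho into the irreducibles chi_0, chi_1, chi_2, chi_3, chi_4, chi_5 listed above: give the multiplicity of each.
Multiplicities: chi_0: 3, chi_1: 2, chi_2: 2, chi_3: 0, chi_4: 2, chi_5: 3.

Derivation: Use <chi_rho, chi> = (1/|G|) sum_C |C| * chi_rho(C) * conj(chi(C)) with |G| = 6 for each irreducible chi in the table:
  <chi_rho, chi_0> = (1/6)[1*(12)*conj(1) + 1*(3 + 3*exp(-I*pi/3) + 2*exp(-2*I*pi/3) + 2*exp(2*I*pi/3) + 2*exp(I*pi/3))*conj(1) + 1*(3 + 5*exp(-2*I*pi/3) + 4*exp(2*I*pi/3))*conj(1) + 1*(2)*conj(1) + 1*(3 + 4*exp(-2*I*pi/3) + 5*exp(2*I*pi/3))*conj(1) + 1*(3 + 2*exp(-2*I*pi/3) + 2*exp(-I*pi/3) + 2*exp(2*I*pi/3) + 3*exp(I*pi/3))*conj(1)]
      = (1/6)[(12) + (3 + 3*exp(-I*pi/3) + 2*exp(-2*I*pi/3) + 2*exp(2*I*pi/3) + 2*exp(I*pi/3)) + (3 + 5*exp(-2*I*pi/3) + 4*exp(2*I*pi/3)) + (2) + (3 + 4*exp(-2*I*pi/3) + 5*exp(2*I*pi/3)) + (3 + 2*exp(-2*I*pi/3) + 2*exp(-I*pi/3) + 2*exp(2*I*pi/3) + 3*exp(I*pi/3))] = 18/6 = 3
  <chi_rho, chi_1> = (1/6)[1*(12)*conj(1) + 1*(3 + 3*exp(-I*pi/3) + 2*exp(-2*I*pi/3) + 2*exp(2*I*pi/3) + 2*exp(I*pi/3))*conj(exp(I*pi/3)) + 1*(3 + 5*exp(-2*I*pi/3) + 4*exp(2*I*pi/3))*conj(exp(2*I*pi/3)) + 1*(2)*conj(-1) + 1*(3 + 4*exp(-2*I*pi/3) + 5*exp(2*I*pi/3))*conj(exp(-2*I*pi/3)) + 1*(3 + 2*exp(-2*I*pi/3) + 2*exp(-I*pi/3) + 2*exp(2*I*pi/3) + 3*exp(I*pi/3))*conj(exp(-I*pi/3))]
      = (1/6)[(12) + (3*exp(-2*I*pi/3) + 3*exp(-I*pi/3) + 2*exp(I*pi/3)) + (4 + 3*exp(-2*I*pi/3) + 5*exp(2*I*pi/3)) + (-2) + (4 + 5*exp(-2*I*pi/3) + 3*exp(2*I*pi/3)) + (2*exp(-I*pi/3) + 3*exp(2*I*pi/3) + 3*exp(I*pi/3))] = 12/6 = 2
  <chi_rho, chi_2> = (1/6)[1*(12)*conj(1) + 1*(3 + 3*exp(-I*pi/3) + 2*exp(-2*I*pi/3) + 2*exp(2*I*pi/3) + 2*exp(I*pi/3))*conj(exp(2*I*pi/3)) + 1*(3 + 5*exp(-2*I*pi/3) + 4*exp(2*I*pi/3))*conj(exp(-2*I*pi/3)) + 1*(2)*conj(1) + 1*(3 + 4*exp(-2*I*pi/3) + 5*exp(2*I*pi/3))*conj(exp(2*I*pi/3)) + 1*(3 + 2*exp(-2*I*pi/3) + 2*exp(-I*pi/3) + 2*exp(2*I*pi/3) + 3*exp(I*pi/3))*conj(exp(-2*I*pi/3))]
      = (1/6)[(12) + (-1 + 3*exp(-2*I*pi/3) + 2*exp(-I*pi/3) + 2*exp(2*I*pi/3)) + (5 + 4*exp(-2*I*pi/3) + 3*exp(2*I*pi/3)) + (2) + (5 + 3*exp(-2*I*pi/3) + 4*exp(2*I*pi/3)) + (-1 + 2*exp(-2*I*pi/3) + 2*exp(I*pi/3) + 3*exp(2*I*pi/3))] = 12/6 = 2
  <chi_rho, chi_3> = (1/6)[1*(12)*conj(1) + 1*(3 + 3*exp(-I*pi/3) + 2*exp(-2*I*pi/3) + 2*exp(2*I*pi/3) + 2*exp(I*pi/3))*conj(-1) + 1*(3 + 5*exp(-2*I*pi/3) + 4*exp(2*I*pi/3))*conj(1) + 1*(2)*conj(-1) + 1*(3 + 4*exp(-2*I*pi/3) + 5*exp(2*I*pi/3))*conj(1) + 1*(3 + 2*exp(-2*I*pi/3) + 2*exp(-I*pi/3) + 2*exp(2*I*pi/3) + 3*exp(I*pi/3))*conj(-1)]
      = (1/6)[(12) + (-3 - 2*exp(I*pi/3) - 2*exp(2*I*pi/3) - 2*exp(-2*I*pi/3) - 3*exp(-I*pi/3)) + (3 + 5*exp(-2*I*pi/3) + 4*exp(2*I*pi/3)) + (-2) + (3 + 4*exp(-2*I*pi/3) + 5*exp(2*I*pi/3)) + (-3 - 3*exp(I*pi/3) - 2*exp(2*I*pi/3) - 2*exp(-I*pi/3) - 2*exp(-2*I*pi/3))] = 0/6 = 0
  <chi_rho, chi_4> = (1/6)[1*(12)*conj(1) + 1*(3 + 3*exp(-I*pi/3) + 2*exp(-2*I*pi/3) + 2*exp(2*I*pi/3) + 2*exp(I*pi/3))*conj(exp(-2*I*pi/3)) + 1*(3 + 5*exp(-2*I*pi/3) + 4*exp(2*I*pi/3))*conj(exp(2*I*pi/3)) + 1*(2)*conj(1) + 1*(3 + 4*exp(-2*I*pi/3) + 5*exp(2*I*pi/3))*conj(exp(-2*I*pi/3)) + 1*(3 + 2*exp(-2*I*pi/3) + 2*exp(-I*pi/3) + 2*exp(2*I*pi/3) + 3*exp(I*pi/3))*conj(exp(2*I*pi/3))]
      = (1/6)[(12) + (2*exp(-2*I*pi/3) + 3*exp(2*I*pi/3) + 3*exp(I*pi/3)) + (4 + 3*exp(-2*I*pi/3) + 5*exp(2*I*pi/3)) + (2) + (4 + 5*exp(-2*I*pi/3) + 3*exp(2*I*pi/3)) + (3*exp(-2*I*pi/3) + 3*exp(-I*pi/3) + 2*exp(2*I*pi/3))] = 12/6 = 2
  <chi_rho, chi_5> = (1/6)[1*(12)*conj(1) + 1*(3 + 3*exp(-I*pi/3) + 2*exp(-2*I*pi/3) + 2*exp(2*I*pi/3) + 2*exp(I*pi/3))*conj(exp(-I*pi/3)) + 1*(3 + 5*exp(-2*I*pi/3) + 4*exp(2*I*pi/3))*conj(exp(-2*I*pi/3)) + 1*(2)*conj(-1) + 1*(3 + 4*exp(-2*I*pi/3) + 5*exp(2*I*pi/3))*conj(exp(2*I*pi/3)) + 1*(3 + 2*exp(-2*I*pi/3) + 2*exp(-I*pi/3) + 2*exp(2*I*pi/3) + 3*exp(I*pi/3))*conj(exp(I*pi/3))]
      = (1/6)[(12) + (1 + 2*exp(-I*pi/3) + 2*exp(2*I*pi/3) + 3*exp(I*pi/3)) + (5 + 4*exp(-2*I*pi/3) + 3*exp(2*I*pi/3)) + (-2) + (5 + 3*exp(-2*I*pi/3) + 4*exp(2*I*pi/3)) + (1 + 3*exp(-I*pi/3) + 2*exp(-2*I*pi/3) + 2*exp(I*pi/3))] = 18/6 = 3
(Exp terms are combined using exp(i*s)*conj(exp(i*t)) = exp(i*(s-t)), and sums of them are collapsed using the identity that for every m > 1 the m distinct m-th roots of unity sum to 0, e.g. 1 + exp(2*I*pi/3) + exp(-2*I*pi/3) = 0.)
Dimension check: dim(rho) = sum (mult * dim) = 3*1 + 2*1 + 2*1 + 0*1 + 2*1 + 3*1 = 12 = chi_rho(e) = 12.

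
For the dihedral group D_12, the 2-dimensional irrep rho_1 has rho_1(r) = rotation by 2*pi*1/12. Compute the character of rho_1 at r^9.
chi_{rho_1}(r^9) = 2*cos(2*pi*1*9/12) = 0

Solution. rho_1(r^9) is rotation by angle 2*pi*1*9/12, whose trace is 2*cos(2*pi*1*9/12) = 0.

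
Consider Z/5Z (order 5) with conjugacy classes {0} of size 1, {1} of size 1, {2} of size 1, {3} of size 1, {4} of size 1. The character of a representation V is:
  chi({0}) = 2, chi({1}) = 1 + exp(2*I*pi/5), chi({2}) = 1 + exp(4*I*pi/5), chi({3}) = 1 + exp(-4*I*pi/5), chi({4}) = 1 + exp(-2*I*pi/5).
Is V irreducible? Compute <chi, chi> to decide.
Not irreducible (reducible): <chi, chi> = 2 > 1.

Derivation: <chi, chi> = (1/|G|) sum_C |C| * |chi(C)|^2 = (1/5)[1*|2|^2 + 1*|1 + exp(2*I*pi/5)|^2 + 1*|1 + exp(4*I*pi/5)|^2 + 1*|1 + exp(-4*I*pi/5)|^2 + 1*|1 + exp(-2*I*pi/5)|^2]
  = (1/5)[(4) + (2 + exp(-2*I*pi/5) + exp(2*I*pi/5)) + (2 + exp(-4*I*pi/5) + exp(4*I*pi/5)) + (2 + exp(-4*I*pi/5) + exp(4*I*pi/5)) + (2 + exp(-2*I*pi/5) + exp(2*I*pi/5))] = 10/5 = 2.
(Exp terms are combined using exp(i*s)*conj(exp(i*t)) = exp(i*(s-t)), and sums of them are collapsed using the identity that for every m > 1 the m distinct m-th roots of unity sum to 0, e.g. 1 + exp(2*I*pi/3) + exp(-2*I*pi/3) = 0.)
A character is irreducible iff <chi, chi> = 1, so this representation is reducible.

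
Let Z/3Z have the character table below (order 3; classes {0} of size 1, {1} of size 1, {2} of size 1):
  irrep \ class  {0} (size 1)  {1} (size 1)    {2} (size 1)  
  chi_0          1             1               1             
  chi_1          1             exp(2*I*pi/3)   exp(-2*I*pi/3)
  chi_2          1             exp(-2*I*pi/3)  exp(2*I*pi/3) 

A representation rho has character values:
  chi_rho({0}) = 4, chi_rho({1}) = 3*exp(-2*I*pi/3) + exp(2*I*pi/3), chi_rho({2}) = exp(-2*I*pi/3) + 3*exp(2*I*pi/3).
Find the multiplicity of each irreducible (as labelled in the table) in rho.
Multiplicities: chi_0: 0, chi_1: 1, chi_2: 3.

Derivation: Use <chi_rho, chi> = (1/|G|) sum_C |C| * chi_rho(C) * conj(chi(C)) with |G| = 3 for each irreducible chi in the table:
  <chi_rho, chi_0> = (1/3)[1*(4)*conj(1) + 1*(3*exp(-2*I*pi/3) + exp(2*I*pi/3))*conj(1) + 1*(exp(-2*I*pi/3) + 3*exp(2*I*pi/3))*conj(1)]
      = (1/3)[(4) + (3*exp(-2*I*pi/3) + exp(2*I*pi/3)) + (exp(-2*I*pi/3) + 3*exp(2*I*pi/3))] = 0/3 = 0
  <chi_rho, chi_1> = (1/3)[1*(4)*conj(1) + 1*(3*exp(-2*I*pi/3) + exp(2*I*pi/3))*conj(exp(2*I*pi/3)) + 1*(exp(-2*I*pi/3) + 3*exp(2*I*pi/3))*conj(exp(-2*I*pi/3))]
      = (1/3)[(4) + (1 + 3*exp(2*I*pi/3)) + (1 + 3*exp(-2*I*pi/3))] = 3/3 = 1
  <chi_rho, chi_2> = (1/3)[1*(4)*conj(1) + 1*(3*exp(-2*I*pi/3) + exp(2*I*pi/3))*conj(exp(-2*I*pi/3)) + 1*(exp(-2*I*pi/3) + 3*exp(2*I*pi/3))*conj(exp(2*I*pi/3))]
      = (1/3)[(4) + (3 + exp(-2*I*pi/3)) + (3 + exp(2*I*pi/3))] = 9/3 = 3
(Exp terms are combined using exp(i*s)*conj(exp(i*t)) = exp(i*(s-t)), and sums of them are collapsed using the identity that for every m > 1 the m distinct m-th roots of unity sum to 0, e.g. 1 + exp(2*I*pi/3) + exp(-2*I*pi/3) = 0.)
Dimension check: dim(rho) = sum (mult * dim) = 0*1 + 1*1 + 3*1 = 4 = chi_rho(e) = 4.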